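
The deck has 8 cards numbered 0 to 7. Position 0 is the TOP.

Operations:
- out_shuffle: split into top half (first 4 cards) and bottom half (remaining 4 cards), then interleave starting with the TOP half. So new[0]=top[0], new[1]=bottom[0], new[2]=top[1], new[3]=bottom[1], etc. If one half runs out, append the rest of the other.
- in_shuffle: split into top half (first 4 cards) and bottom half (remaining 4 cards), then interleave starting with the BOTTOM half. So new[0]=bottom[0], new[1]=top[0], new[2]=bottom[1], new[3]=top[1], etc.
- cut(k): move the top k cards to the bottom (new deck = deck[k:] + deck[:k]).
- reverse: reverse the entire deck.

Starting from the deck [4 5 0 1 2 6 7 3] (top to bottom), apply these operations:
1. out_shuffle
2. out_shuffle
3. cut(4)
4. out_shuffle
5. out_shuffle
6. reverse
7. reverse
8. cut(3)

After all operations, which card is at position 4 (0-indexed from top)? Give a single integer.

Answer: 7

Derivation:
After op 1 (out_shuffle): [4 2 5 6 0 7 1 3]
After op 2 (out_shuffle): [4 0 2 7 5 1 6 3]
After op 3 (cut(4)): [5 1 6 3 4 0 2 7]
After op 4 (out_shuffle): [5 4 1 0 6 2 3 7]
After op 5 (out_shuffle): [5 6 4 2 1 3 0 7]
After op 6 (reverse): [7 0 3 1 2 4 6 5]
After op 7 (reverse): [5 6 4 2 1 3 0 7]
After op 8 (cut(3)): [2 1 3 0 7 5 6 4]
Position 4: card 7.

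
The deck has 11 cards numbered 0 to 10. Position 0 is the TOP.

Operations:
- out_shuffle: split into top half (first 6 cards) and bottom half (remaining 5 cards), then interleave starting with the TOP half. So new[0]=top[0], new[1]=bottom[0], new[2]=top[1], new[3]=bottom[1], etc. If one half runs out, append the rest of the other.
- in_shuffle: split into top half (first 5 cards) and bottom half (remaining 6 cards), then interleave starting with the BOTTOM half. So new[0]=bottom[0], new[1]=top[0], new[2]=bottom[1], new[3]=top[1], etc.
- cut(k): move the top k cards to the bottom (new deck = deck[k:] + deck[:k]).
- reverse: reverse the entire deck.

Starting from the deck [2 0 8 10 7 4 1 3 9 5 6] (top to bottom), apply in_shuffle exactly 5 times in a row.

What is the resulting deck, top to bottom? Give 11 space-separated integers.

Answer: 5 9 3 1 4 7 10 8 0 2 6

Derivation:
After op 1 (in_shuffle): [4 2 1 0 3 8 9 10 5 7 6]
After op 2 (in_shuffle): [8 4 9 2 10 1 5 0 7 3 6]
After op 3 (in_shuffle): [1 8 5 4 0 9 7 2 3 10 6]
After op 4 (in_shuffle): [9 1 7 8 2 5 3 4 10 0 6]
After op 5 (in_shuffle): [5 9 3 1 4 7 10 8 0 2 6]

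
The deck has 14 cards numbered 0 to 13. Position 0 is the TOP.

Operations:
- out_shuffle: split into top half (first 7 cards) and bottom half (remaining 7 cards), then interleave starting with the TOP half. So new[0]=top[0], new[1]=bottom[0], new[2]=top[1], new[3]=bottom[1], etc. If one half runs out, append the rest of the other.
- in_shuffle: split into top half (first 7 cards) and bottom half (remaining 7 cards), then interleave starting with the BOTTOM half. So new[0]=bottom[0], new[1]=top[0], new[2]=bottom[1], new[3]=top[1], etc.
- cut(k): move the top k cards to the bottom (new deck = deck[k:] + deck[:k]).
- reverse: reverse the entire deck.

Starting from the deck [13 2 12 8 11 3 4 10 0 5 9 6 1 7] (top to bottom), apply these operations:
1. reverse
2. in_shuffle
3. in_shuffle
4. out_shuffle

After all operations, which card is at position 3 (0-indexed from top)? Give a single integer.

After op 1 (reverse): [7 1 6 9 5 0 10 4 3 11 8 12 2 13]
After op 2 (in_shuffle): [4 7 3 1 11 6 8 9 12 5 2 0 13 10]
After op 3 (in_shuffle): [9 4 12 7 5 3 2 1 0 11 13 6 10 8]
After op 4 (out_shuffle): [9 1 4 0 12 11 7 13 5 6 3 10 2 8]
Position 3: card 0.

Answer: 0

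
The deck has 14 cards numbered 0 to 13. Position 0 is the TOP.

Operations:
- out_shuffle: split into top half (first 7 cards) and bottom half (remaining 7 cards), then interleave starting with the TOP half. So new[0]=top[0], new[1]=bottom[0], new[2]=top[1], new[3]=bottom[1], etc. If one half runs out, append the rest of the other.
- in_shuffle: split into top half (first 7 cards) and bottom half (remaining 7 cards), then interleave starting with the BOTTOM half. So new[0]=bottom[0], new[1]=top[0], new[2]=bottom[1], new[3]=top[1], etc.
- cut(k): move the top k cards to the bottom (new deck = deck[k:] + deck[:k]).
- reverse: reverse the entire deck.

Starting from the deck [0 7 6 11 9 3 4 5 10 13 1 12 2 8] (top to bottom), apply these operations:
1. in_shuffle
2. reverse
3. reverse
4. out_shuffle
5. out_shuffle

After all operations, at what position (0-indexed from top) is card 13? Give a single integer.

After op 1 (in_shuffle): [5 0 10 7 13 6 1 11 12 9 2 3 8 4]
After op 2 (reverse): [4 8 3 2 9 12 11 1 6 13 7 10 0 5]
After op 3 (reverse): [5 0 10 7 13 6 1 11 12 9 2 3 8 4]
After op 4 (out_shuffle): [5 11 0 12 10 9 7 2 13 3 6 8 1 4]
After op 5 (out_shuffle): [5 2 11 13 0 3 12 6 10 8 9 1 7 4]
Card 13 is at position 3.

Answer: 3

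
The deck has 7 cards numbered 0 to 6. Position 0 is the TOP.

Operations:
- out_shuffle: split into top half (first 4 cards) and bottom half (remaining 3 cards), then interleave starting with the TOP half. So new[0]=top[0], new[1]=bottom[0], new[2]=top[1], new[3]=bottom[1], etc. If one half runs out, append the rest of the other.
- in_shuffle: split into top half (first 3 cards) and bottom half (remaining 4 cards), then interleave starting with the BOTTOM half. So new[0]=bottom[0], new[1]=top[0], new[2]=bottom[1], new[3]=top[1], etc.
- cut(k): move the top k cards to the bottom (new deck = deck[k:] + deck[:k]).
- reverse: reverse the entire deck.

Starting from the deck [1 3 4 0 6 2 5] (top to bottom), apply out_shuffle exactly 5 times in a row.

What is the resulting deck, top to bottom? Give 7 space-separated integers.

Answer: 1 4 6 5 3 0 2

Derivation:
After op 1 (out_shuffle): [1 6 3 2 4 5 0]
After op 2 (out_shuffle): [1 4 6 5 3 0 2]
After op 3 (out_shuffle): [1 3 4 0 6 2 5]
After op 4 (out_shuffle): [1 6 3 2 4 5 0]
After op 5 (out_shuffle): [1 4 6 5 3 0 2]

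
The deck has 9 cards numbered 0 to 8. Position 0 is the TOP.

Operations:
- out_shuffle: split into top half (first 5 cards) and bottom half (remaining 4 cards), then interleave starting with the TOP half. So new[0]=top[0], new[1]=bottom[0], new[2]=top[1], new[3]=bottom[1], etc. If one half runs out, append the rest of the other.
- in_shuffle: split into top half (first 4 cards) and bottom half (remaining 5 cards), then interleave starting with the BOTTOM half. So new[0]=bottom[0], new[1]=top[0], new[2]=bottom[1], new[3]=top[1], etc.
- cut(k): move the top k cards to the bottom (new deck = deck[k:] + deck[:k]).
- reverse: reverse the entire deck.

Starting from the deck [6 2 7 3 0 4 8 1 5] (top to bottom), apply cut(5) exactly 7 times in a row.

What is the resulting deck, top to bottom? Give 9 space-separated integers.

Answer: 5 6 2 7 3 0 4 8 1

Derivation:
After op 1 (cut(5)): [4 8 1 5 6 2 7 3 0]
After op 2 (cut(5)): [2 7 3 0 4 8 1 5 6]
After op 3 (cut(5)): [8 1 5 6 2 7 3 0 4]
After op 4 (cut(5)): [7 3 0 4 8 1 5 6 2]
After op 5 (cut(5)): [1 5 6 2 7 3 0 4 8]
After op 6 (cut(5)): [3 0 4 8 1 5 6 2 7]
After op 7 (cut(5)): [5 6 2 7 3 0 4 8 1]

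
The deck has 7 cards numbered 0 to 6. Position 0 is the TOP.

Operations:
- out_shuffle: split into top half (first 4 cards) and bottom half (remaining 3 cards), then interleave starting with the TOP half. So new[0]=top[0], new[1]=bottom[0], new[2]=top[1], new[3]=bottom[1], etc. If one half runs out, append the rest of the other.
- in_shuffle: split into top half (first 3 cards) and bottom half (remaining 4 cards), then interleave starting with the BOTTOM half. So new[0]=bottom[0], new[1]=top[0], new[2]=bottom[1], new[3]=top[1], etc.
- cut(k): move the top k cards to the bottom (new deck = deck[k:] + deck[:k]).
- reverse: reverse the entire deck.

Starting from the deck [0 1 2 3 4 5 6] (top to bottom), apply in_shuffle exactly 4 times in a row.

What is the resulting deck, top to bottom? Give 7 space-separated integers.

Answer: 3 0 4 1 5 2 6

Derivation:
After op 1 (in_shuffle): [3 0 4 1 5 2 6]
After op 2 (in_shuffle): [1 3 5 0 2 4 6]
After op 3 (in_shuffle): [0 1 2 3 4 5 6]
After op 4 (in_shuffle): [3 0 4 1 5 2 6]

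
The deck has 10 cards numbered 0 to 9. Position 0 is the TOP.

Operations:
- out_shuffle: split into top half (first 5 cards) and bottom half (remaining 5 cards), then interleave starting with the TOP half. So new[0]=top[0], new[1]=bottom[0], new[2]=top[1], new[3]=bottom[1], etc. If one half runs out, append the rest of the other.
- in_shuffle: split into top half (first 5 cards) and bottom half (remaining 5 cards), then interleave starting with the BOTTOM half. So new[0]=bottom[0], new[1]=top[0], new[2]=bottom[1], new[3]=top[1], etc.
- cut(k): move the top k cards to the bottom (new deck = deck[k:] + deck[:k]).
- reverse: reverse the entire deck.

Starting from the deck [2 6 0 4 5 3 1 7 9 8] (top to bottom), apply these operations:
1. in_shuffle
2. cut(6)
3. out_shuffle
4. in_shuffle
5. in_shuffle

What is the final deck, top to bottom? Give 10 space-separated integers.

After op 1 (in_shuffle): [3 2 1 6 7 0 9 4 8 5]
After op 2 (cut(6)): [9 4 8 5 3 2 1 6 7 0]
After op 3 (out_shuffle): [9 2 4 1 8 6 5 7 3 0]
After op 4 (in_shuffle): [6 9 5 2 7 4 3 1 0 8]
After op 5 (in_shuffle): [4 6 3 9 1 5 0 2 8 7]

Answer: 4 6 3 9 1 5 0 2 8 7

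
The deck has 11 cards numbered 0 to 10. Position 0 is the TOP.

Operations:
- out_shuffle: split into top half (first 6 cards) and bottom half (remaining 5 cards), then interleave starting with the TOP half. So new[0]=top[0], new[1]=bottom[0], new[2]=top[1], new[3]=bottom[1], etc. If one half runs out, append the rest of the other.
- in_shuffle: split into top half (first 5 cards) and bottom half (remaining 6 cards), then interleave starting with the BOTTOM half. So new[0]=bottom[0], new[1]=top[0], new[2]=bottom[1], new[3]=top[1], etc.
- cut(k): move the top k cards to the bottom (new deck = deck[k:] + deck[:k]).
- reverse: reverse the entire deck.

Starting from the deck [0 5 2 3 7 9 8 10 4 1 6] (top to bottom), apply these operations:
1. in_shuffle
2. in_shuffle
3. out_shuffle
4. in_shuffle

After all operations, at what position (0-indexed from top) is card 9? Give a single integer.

Answer: 5

Derivation:
After op 1 (in_shuffle): [9 0 8 5 10 2 4 3 1 7 6]
After op 2 (in_shuffle): [2 9 4 0 3 8 1 5 7 10 6]
After op 3 (out_shuffle): [2 1 9 5 4 7 0 10 3 6 8]
After op 4 (in_shuffle): [7 2 0 1 10 9 3 5 6 4 8]
Card 9 is at position 5.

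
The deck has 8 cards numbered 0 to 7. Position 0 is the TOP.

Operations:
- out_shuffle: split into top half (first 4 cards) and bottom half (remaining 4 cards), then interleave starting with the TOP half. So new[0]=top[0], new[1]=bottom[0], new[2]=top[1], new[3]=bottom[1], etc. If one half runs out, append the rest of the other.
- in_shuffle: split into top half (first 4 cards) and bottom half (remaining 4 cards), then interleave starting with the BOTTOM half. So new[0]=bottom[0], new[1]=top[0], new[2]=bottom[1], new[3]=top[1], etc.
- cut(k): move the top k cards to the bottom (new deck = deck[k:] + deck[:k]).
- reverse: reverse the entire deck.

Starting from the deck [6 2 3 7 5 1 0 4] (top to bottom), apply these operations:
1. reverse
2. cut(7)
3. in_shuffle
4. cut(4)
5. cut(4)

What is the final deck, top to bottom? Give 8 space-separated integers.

After op 1 (reverse): [4 0 1 5 7 3 2 6]
After op 2 (cut(7)): [6 4 0 1 5 7 3 2]
After op 3 (in_shuffle): [5 6 7 4 3 0 2 1]
After op 4 (cut(4)): [3 0 2 1 5 6 7 4]
After op 5 (cut(4)): [5 6 7 4 3 0 2 1]

Answer: 5 6 7 4 3 0 2 1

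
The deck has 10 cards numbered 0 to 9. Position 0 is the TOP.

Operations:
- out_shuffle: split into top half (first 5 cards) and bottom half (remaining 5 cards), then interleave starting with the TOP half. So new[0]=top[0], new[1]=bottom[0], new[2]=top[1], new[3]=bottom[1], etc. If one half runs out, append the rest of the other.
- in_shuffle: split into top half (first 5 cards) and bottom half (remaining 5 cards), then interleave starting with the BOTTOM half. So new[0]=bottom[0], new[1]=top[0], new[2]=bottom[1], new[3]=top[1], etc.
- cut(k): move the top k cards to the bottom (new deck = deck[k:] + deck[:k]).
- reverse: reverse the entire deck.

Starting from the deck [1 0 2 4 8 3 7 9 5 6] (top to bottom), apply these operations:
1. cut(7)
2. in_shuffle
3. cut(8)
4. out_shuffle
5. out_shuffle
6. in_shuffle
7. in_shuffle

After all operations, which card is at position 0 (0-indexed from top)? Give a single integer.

Answer: 5

Derivation:
After op 1 (cut(7)): [9 5 6 1 0 2 4 8 3 7]
After op 2 (in_shuffle): [2 9 4 5 8 6 3 1 7 0]
After op 3 (cut(8)): [7 0 2 9 4 5 8 6 3 1]
After op 4 (out_shuffle): [7 5 0 8 2 6 9 3 4 1]
After op 5 (out_shuffle): [7 6 5 9 0 3 8 4 2 1]
After op 6 (in_shuffle): [3 7 8 6 4 5 2 9 1 0]
After op 7 (in_shuffle): [5 3 2 7 9 8 1 6 0 4]
Position 0: card 5.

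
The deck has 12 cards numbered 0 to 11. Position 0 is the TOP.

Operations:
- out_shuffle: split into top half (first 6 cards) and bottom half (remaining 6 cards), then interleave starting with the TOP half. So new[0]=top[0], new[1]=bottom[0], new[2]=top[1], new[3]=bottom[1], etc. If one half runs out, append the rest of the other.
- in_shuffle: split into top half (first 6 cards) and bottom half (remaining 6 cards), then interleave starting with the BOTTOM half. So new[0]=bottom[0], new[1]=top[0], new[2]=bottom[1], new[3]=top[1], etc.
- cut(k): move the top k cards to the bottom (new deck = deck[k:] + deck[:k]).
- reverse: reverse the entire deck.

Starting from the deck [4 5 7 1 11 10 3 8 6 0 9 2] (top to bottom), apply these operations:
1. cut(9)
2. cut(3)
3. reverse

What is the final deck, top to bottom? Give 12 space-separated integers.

Answer: 2 9 0 6 8 3 10 11 1 7 5 4

Derivation:
After op 1 (cut(9)): [0 9 2 4 5 7 1 11 10 3 8 6]
After op 2 (cut(3)): [4 5 7 1 11 10 3 8 6 0 9 2]
After op 3 (reverse): [2 9 0 6 8 3 10 11 1 7 5 4]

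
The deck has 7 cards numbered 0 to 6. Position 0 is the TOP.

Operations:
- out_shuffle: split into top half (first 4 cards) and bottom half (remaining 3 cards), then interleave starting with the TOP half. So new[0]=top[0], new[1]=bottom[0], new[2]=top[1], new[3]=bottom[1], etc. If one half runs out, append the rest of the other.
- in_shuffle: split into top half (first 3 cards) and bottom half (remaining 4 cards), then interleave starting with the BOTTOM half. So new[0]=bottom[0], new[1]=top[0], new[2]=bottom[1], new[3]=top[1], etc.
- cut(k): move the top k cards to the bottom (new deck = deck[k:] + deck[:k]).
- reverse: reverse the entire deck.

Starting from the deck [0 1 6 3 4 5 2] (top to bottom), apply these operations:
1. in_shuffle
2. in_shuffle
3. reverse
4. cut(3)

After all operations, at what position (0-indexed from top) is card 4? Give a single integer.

Answer: 5

Derivation:
After op 1 (in_shuffle): [3 0 4 1 5 6 2]
After op 2 (in_shuffle): [1 3 5 0 6 4 2]
After op 3 (reverse): [2 4 6 0 5 3 1]
After op 4 (cut(3)): [0 5 3 1 2 4 6]
Card 4 is at position 5.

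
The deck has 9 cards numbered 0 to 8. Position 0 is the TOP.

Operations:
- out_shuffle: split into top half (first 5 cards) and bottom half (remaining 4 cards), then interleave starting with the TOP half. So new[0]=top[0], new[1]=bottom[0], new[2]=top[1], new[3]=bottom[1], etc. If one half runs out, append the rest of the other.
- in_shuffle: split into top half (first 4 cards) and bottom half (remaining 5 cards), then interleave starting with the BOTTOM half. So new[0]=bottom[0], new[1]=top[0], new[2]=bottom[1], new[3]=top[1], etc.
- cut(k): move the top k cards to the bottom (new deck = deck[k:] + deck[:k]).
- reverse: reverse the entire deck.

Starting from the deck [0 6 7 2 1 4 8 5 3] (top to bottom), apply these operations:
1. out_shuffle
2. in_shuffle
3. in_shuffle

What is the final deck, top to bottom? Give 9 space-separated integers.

Answer: 2 7 6 0 3 5 8 4 1

Derivation:
After op 1 (out_shuffle): [0 4 6 8 7 5 2 3 1]
After op 2 (in_shuffle): [7 0 5 4 2 6 3 8 1]
After op 3 (in_shuffle): [2 7 6 0 3 5 8 4 1]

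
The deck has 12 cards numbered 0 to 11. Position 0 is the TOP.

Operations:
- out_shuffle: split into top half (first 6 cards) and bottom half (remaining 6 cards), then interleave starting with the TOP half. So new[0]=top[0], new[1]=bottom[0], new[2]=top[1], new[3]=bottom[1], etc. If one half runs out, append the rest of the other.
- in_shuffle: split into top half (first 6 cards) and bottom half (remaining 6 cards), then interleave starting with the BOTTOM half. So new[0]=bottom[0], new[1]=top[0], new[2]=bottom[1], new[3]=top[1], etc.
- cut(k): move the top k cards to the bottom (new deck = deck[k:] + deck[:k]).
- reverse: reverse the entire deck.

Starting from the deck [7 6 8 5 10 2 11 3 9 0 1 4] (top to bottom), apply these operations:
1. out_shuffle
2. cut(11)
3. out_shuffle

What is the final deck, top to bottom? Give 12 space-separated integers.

After op 1 (out_shuffle): [7 11 6 3 8 9 5 0 10 1 2 4]
After op 2 (cut(11)): [4 7 11 6 3 8 9 5 0 10 1 2]
After op 3 (out_shuffle): [4 9 7 5 11 0 6 10 3 1 8 2]

Answer: 4 9 7 5 11 0 6 10 3 1 8 2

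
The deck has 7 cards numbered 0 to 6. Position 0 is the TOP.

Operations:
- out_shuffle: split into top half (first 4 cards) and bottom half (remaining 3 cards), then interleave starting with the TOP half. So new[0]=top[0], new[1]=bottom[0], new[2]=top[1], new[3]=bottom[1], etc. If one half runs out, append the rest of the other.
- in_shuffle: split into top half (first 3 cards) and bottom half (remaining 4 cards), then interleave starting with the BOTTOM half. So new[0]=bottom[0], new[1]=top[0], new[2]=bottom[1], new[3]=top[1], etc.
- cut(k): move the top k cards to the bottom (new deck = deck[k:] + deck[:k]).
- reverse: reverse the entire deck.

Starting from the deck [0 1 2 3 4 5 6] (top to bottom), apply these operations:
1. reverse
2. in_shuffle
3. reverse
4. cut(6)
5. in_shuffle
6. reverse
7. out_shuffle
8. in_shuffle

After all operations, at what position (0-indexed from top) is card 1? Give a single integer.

Answer: 4

Derivation:
After op 1 (reverse): [6 5 4 3 2 1 0]
After op 2 (in_shuffle): [3 6 2 5 1 4 0]
After op 3 (reverse): [0 4 1 5 2 6 3]
After op 4 (cut(6)): [3 0 4 1 5 2 6]
After op 5 (in_shuffle): [1 3 5 0 2 4 6]
After op 6 (reverse): [6 4 2 0 5 3 1]
After op 7 (out_shuffle): [6 5 4 3 2 1 0]
After op 8 (in_shuffle): [3 6 2 5 1 4 0]
Card 1 is at position 4.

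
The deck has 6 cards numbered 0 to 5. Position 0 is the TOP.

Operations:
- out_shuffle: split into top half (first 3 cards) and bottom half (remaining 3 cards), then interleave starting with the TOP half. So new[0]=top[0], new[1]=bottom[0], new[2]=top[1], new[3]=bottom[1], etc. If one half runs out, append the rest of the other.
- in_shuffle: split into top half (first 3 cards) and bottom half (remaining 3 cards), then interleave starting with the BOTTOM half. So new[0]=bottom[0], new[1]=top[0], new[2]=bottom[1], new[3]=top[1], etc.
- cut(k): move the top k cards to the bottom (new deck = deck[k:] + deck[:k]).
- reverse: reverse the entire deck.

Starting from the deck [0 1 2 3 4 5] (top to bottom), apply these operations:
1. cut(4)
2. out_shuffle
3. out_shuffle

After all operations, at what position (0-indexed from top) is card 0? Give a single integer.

Answer: 3

Derivation:
After op 1 (cut(4)): [4 5 0 1 2 3]
After op 2 (out_shuffle): [4 1 5 2 0 3]
After op 3 (out_shuffle): [4 2 1 0 5 3]
Card 0 is at position 3.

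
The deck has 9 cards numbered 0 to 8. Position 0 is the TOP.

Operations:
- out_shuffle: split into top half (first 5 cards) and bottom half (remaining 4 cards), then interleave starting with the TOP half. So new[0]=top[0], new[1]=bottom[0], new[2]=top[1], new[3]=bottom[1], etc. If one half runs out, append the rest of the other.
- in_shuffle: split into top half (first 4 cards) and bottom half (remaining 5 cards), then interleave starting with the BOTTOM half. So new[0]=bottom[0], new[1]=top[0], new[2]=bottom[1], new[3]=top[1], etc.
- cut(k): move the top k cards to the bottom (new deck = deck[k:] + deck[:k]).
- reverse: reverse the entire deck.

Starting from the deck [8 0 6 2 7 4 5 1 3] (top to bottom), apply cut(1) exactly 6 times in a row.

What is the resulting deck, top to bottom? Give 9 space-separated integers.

Answer: 5 1 3 8 0 6 2 7 4

Derivation:
After op 1 (cut(1)): [0 6 2 7 4 5 1 3 8]
After op 2 (cut(1)): [6 2 7 4 5 1 3 8 0]
After op 3 (cut(1)): [2 7 4 5 1 3 8 0 6]
After op 4 (cut(1)): [7 4 5 1 3 8 0 6 2]
After op 5 (cut(1)): [4 5 1 3 8 0 6 2 7]
After op 6 (cut(1)): [5 1 3 8 0 6 2 7 4]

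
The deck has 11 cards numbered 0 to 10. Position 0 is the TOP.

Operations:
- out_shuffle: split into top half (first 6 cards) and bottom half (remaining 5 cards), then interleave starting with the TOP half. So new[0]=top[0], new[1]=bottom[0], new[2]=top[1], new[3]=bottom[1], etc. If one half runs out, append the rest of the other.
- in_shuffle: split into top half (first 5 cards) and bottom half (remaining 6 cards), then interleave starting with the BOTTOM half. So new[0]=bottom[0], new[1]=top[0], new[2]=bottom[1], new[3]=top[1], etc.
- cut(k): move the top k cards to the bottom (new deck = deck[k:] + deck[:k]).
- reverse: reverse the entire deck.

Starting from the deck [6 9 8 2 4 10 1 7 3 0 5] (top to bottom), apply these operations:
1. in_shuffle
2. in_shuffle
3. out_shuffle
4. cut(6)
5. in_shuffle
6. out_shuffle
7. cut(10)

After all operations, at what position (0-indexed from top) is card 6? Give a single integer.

After op 1 (in_shuffle): [10 6 1 9 7 8 3 2 0 4 5]
After op 2 (in_shuffle): [8 10 3 6 2 1 0 9 4 7 5]
After op 3 (out_shuffle): [8 0 10 9 3 4 6 7 2 5 1]
After op 4 (cut(6)): [6 7 2 5 1 8 0 10 9 3 4]
After op 5 (in_shuffle): [8 6 0 7 10 2 9 5 3 1 4]
After op 6 (out_shuffle): [8 9 6 5 0 3 7 1 10 4 2]
After op 7 (cut(10)): [2 8 9 6 5 0 3 7 1 10 4]
Card 6 is at position 3.

Answer: 3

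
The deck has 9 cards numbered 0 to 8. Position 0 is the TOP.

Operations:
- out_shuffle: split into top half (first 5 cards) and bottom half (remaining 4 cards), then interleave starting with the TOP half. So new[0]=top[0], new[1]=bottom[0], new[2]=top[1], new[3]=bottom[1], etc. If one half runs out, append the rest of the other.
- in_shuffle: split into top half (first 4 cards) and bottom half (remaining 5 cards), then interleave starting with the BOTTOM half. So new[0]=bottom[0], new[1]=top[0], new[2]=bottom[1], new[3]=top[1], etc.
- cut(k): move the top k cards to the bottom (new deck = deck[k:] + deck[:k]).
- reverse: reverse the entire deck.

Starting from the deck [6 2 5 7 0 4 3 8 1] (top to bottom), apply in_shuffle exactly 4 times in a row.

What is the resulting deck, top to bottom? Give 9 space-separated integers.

Answer: 7 8 5 3 2 4 6 0 1

Derivation:
After op 1 (in_shuffle): [0 6 4 2 3 5 8 7 1]
After op 2 (in_shuffle): [3 0 5 6 8 4 7 2 1]
After op 3 (in_shuffle): [8 3 4 0 7 5 2 6 1]
After op 4 (in_shuffle): [7 8 5 3 2 4 6 0 1]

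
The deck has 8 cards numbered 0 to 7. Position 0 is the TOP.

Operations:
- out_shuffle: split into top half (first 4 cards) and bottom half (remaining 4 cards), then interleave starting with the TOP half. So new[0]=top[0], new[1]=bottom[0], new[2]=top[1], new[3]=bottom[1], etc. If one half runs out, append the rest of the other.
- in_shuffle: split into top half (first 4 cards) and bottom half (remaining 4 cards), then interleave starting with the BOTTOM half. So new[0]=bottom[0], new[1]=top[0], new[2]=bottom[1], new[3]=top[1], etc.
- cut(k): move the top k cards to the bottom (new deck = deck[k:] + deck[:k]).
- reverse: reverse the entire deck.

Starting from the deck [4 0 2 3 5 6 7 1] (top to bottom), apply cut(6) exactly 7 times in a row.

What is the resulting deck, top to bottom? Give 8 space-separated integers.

After op 1 (cut(6)): [7 1 4 0 2 3 5 6]
After op 2 (cut(6)): [5 6 7 1 4 0 2 3]
After op 3 (cut(6)): [2 3 5 6 7 1 4 0]
After op 4 (cut(6)): [4 0 2 3 5 6 7 1]
After op 5 (cut(6)): [7 1 4 0 2 3 5 6]
After op 6 (cut(6)): [5 6 7 1 4 0 2 3]
After op 7 (cut(6)): [2 3 5 6 7 1 4 0]

Answer: 2 3 5 6 7 1 4 0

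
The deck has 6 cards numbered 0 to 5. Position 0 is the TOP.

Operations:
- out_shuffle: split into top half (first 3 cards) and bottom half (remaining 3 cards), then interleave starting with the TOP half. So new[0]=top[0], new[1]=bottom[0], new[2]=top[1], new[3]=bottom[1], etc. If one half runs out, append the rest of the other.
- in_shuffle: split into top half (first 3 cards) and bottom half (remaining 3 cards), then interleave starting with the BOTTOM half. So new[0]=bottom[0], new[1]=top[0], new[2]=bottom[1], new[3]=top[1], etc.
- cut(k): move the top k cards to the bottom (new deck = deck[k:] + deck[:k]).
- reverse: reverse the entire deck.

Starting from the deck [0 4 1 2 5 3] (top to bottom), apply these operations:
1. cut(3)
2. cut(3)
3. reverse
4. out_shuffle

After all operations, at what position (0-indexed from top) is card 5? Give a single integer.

After op 1 (cut(3)): [2 5 3 0 4 1]
After op 2 (cut(3)): [0 4 1 2 5 3]
After op 3 (reverse): [3 5 2 1 4 0]
After op 4 (out_shuffle): [3 1 5 4 2 0]
Card 5 is at position 2.

Answer: 2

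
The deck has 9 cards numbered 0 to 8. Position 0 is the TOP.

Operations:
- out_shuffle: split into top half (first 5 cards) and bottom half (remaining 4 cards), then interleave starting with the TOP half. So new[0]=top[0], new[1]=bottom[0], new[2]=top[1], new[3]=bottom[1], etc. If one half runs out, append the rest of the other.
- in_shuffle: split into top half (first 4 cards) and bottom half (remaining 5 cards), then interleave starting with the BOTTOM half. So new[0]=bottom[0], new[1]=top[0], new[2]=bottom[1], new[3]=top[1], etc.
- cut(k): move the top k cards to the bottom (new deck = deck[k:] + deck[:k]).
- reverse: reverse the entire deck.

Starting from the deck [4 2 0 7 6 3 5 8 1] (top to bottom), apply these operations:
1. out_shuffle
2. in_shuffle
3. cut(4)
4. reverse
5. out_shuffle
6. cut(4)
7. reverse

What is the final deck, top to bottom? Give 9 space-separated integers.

After op 1 (out_shuffle): [4 3 2 5 0 8 7 1 6]
After op 2 (in_shuffle): [0 4 8 3 7 2 1 5 6]
After op 3 (cut(4)): [7 2 1 5 6 0 4 8 3]
After op 4 (reverse): [3 8 4 0 6 5 1 2 7]
After op 5 (out_shuffle): [3 5 8 1 4 2 0 7 6]
After op 6 (cut(4)): [4 2 0 7 6 3 5 8 1]
After op 7 (reverse): [1 8 5 3 6 7 0 2 4]

Answer: 1 8 5 3 6 7 0 2 4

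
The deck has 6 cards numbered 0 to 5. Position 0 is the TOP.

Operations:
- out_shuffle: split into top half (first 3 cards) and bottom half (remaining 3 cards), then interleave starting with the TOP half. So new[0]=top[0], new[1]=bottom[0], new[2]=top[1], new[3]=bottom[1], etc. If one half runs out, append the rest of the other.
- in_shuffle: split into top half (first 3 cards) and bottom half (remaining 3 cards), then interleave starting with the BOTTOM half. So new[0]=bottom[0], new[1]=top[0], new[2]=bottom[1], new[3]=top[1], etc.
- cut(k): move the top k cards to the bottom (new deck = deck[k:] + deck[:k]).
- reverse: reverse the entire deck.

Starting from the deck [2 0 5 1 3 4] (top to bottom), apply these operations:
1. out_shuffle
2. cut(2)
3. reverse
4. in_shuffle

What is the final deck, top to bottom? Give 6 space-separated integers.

Answer: 5 1 3 2 0 4

Derivation:
After op 1 (out_shuffle): [2 1 0 3 5 4]
After op 2 (cut(2)): [0 3 5 4 2 1]
After op 3 (reverse): [1 2 4 5 3 0]
After op 4 (in_shuffle): [5 1 3 2 0 4]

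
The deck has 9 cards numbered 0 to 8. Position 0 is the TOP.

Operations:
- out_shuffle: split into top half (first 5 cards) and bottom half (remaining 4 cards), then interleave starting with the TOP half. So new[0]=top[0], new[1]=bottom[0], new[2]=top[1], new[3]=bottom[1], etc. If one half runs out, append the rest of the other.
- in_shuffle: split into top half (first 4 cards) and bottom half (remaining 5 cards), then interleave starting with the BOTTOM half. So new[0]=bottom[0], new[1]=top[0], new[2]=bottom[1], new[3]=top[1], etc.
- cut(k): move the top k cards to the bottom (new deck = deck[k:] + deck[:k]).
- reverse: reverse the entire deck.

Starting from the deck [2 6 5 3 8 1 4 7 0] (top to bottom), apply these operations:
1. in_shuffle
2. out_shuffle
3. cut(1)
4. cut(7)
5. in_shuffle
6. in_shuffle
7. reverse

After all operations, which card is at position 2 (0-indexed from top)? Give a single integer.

After op 1 (in_shuffle): [8 2 1 6 4 5 7 3 0]
After op 2 (out_shuffle): [8 5 2 7 1 3 6 0 4]
After op 3 (cut(1)): [5 2 7 1 3 6 0 4 8]
After op 4 (cut(7)): [4 8 5 2 7 1 3 6 0]
After op 5 (in_shuffle): [7 4 1 8 3 5 6 2 0]
After op 6 (in_shuffle): [3 7 5 4 6 1 2 8 0]
After op 7 (reverse): [0 8 2 1 6 4 5 7 3]
Position 2: card 2.

Answer: 2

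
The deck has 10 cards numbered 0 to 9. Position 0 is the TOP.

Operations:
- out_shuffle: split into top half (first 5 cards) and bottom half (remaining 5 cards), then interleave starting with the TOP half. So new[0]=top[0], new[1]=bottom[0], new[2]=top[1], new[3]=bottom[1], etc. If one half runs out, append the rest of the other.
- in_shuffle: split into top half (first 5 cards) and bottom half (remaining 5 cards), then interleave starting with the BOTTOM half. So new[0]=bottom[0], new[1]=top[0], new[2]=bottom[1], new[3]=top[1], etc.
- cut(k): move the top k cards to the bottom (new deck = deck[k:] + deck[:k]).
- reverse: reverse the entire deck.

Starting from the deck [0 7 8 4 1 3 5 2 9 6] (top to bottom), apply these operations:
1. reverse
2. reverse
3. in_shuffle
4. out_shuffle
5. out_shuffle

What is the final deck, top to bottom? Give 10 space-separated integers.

Answer: 3 4 8 7 0 6 9 2 5 1

Derivation:
After op 1 (reverse): [6 9 2 5 3 1 4 8 7 0]
After op 2 (reverse): [0 7 8 4 1 3 5 2 9 6]
After op 3 (in_shuffle): [3 0 5 7 2 8 9 4 6 1]
After op 4 (out_shuffle): [3 8 0 9 5 4 7 6 2 1]
After op 5 (out_shuffle): [3 4 8 7 0 6 9 2 5 1]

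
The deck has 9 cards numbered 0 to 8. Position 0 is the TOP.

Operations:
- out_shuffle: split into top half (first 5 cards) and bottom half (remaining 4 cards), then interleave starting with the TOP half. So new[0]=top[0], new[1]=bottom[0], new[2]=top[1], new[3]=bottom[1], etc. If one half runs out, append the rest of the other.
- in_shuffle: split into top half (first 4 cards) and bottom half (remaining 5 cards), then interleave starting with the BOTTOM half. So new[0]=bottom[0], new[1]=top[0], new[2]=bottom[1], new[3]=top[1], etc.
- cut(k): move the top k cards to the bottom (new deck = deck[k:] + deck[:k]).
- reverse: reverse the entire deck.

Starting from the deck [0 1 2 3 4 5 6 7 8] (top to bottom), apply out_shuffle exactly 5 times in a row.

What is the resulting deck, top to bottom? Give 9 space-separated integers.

After op 1 (out_shuffle): [0 5 1 6 2 7 3 8 4]
After op 2 (out_shuffle): [0 7 5 3 1 8 6 4 2]
After op 3 (out_shuffle): [0 8 7 6 5 4 3 2 1]
After op 4 (out_shuffle): [0 4 8 3 7 2 6 1 5]
After op 5 (out_shuffle): [0 2 4 6 8 1 3 5 7]

Answer: 0 2 4 6 8 1 3 5 7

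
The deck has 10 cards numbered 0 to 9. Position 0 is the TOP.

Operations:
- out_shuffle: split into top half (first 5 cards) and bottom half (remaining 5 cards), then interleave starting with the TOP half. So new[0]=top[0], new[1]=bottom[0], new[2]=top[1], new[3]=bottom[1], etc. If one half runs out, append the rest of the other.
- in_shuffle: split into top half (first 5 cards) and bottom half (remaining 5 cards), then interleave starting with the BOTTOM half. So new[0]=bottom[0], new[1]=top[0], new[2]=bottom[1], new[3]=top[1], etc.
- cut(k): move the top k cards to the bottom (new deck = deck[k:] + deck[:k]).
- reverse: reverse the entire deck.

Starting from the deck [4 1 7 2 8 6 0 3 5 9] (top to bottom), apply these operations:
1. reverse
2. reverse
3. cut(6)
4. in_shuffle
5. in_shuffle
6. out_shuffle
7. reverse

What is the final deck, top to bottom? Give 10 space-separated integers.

Answer: 2 9 4 0 3 8 6 1 7 5

Derivation:
After op 1 (reverse): [9 5 3 0 6 8 2 7 1 4]
After op 2 (reverse): [4 1 7 2 8 6 0 3 5 9]
After op 3 (cut(6)): [0 3 5 9 4 1 7 2 8 6]
After op 4 (in_shuffle): [1 0 7 3 2 5 8 9 6 4]
After op 5 (in_shuffle): [5 1 8 0 9 7 6 3 4 2]
After op 6 (out_shuffle): [5 7 1 6 8 3 0 4 9 2]
After op 7 (reverse): [2 9 4 0 3 8 6 1 7 5]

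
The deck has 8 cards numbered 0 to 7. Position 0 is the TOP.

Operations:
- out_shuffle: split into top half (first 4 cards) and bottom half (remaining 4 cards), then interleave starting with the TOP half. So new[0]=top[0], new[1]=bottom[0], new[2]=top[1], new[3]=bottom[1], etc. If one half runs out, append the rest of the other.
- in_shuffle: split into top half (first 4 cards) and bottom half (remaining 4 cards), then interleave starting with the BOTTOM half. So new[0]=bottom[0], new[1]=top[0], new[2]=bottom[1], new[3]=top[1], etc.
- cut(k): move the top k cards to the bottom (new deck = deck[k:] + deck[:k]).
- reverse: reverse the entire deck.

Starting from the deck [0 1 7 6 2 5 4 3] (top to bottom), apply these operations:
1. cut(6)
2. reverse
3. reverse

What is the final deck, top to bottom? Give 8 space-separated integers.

After op 1 (cut(6)): [4 3 0 1 7 6 2 5]
After op 2 (reverse): [5 2 6 7 1 0 3 4]
After op 3 (reverse): [4 3 0 1 7 6 2 5]

Answer: 4 3 0 1 7 6 2 5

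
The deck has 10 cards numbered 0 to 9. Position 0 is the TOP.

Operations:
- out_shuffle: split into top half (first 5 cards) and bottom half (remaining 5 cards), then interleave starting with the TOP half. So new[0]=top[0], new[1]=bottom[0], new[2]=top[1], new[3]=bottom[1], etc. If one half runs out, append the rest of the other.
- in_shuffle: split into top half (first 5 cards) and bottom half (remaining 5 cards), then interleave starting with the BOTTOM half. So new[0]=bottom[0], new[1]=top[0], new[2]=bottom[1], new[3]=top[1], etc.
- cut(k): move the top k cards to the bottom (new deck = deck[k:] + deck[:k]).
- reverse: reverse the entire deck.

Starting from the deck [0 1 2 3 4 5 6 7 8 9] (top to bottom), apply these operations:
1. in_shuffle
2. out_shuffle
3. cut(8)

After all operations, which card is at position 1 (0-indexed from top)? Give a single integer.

Answer: 4

Derivation:
After op 1 (in_shuffle): [5 0 6 1 7 2 8 3 9 4]
After op 2 (out_shuffle): [5 2 0 8 6 3 1 9 7 4]
After op 3 (cut(8)): [7 4 5 2 0 8 6 3 1 9]
Position 1: card 4.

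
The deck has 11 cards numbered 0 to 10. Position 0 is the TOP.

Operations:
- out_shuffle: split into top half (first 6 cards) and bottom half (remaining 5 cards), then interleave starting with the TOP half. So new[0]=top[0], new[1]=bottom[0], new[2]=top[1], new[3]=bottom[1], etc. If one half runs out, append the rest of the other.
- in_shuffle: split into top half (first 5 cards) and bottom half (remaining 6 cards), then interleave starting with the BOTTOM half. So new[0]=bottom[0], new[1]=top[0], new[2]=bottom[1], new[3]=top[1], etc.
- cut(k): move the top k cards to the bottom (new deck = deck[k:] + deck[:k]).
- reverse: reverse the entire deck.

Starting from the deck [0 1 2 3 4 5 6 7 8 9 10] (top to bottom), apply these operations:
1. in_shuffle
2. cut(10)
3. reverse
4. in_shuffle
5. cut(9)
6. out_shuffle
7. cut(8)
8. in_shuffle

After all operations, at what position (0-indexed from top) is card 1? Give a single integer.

Answer: 1

Derivation:
After op 1 (in_shuffle): [5 0 6 1 7 2 8 3 9 4 10]
After op 2 (cut(10)): [10 5 0 6 1 7 2 8 3 9 4]
After op 3 (reverse): [4 9 3 8 2 7 1 6 0 5 10]
After op 4 (in_shuffle): [7 4 1 9 6 3 0 8 5 2 10]
After op 5 (cut(9)): [2 10 7 4 1 9 6 3 0 8 5]
After op 6 (out_shuffle): [2 6 10 3 7 0 4 8 1 5 9]
After op 7 (cut(8)): [1 5 9 2 6 10 3 7 0 4 8]
After op 8 (in_shuffle): [10 1 3 5 7 9 0 2 4 6 8]
Card 1 is at position 1.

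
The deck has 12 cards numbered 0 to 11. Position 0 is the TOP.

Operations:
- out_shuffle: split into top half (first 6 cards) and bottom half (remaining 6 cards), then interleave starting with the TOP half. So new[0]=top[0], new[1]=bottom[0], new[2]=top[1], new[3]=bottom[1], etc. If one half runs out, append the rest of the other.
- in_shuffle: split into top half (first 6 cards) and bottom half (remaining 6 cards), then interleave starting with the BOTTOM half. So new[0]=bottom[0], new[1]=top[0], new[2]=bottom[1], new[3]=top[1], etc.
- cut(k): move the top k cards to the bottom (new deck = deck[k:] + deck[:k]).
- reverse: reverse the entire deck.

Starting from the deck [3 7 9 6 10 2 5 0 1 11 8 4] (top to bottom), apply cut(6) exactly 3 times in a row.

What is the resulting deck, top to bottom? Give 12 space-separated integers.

Answer: 5 0 1 11 8 4 3 7 9 6 10 2

Derivation:
After op 1 (cut(6)): [5 0 1 11 8 4 3 7 9 6 10 2]
After op 2 (cut(6)): [3 7 9 6 10 2 5 0 1 11 8 4]
After op 3 (cut(6)): [5 0 1 11 8 4 3 7 9 6 10 2]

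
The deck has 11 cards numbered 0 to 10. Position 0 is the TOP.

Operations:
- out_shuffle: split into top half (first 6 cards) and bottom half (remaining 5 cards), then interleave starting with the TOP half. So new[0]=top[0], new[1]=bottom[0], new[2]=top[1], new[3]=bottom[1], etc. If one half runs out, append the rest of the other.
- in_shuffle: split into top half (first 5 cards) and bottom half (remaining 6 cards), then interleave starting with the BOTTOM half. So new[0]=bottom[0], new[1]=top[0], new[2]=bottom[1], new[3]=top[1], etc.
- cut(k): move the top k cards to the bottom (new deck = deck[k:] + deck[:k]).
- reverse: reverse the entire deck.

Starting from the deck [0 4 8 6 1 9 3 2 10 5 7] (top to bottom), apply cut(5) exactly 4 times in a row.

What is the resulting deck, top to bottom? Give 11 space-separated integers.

Answer: 5 7 0 4 8 6 1 9 3 2 10

Derivation:
After op 1 (cut(5)): [9 3 2 10 5 7 0 4 8 6 1]
After op 2 (cut(5)): [7 0 4 8 6 1 9 3 2 10 5]
After op 3 (cut(5)): [1 9 3 2 10 5 7 0 4 8 6]
After op 4 (cut(5)): [5 7 0 4 8 6 1 9 3 2 10]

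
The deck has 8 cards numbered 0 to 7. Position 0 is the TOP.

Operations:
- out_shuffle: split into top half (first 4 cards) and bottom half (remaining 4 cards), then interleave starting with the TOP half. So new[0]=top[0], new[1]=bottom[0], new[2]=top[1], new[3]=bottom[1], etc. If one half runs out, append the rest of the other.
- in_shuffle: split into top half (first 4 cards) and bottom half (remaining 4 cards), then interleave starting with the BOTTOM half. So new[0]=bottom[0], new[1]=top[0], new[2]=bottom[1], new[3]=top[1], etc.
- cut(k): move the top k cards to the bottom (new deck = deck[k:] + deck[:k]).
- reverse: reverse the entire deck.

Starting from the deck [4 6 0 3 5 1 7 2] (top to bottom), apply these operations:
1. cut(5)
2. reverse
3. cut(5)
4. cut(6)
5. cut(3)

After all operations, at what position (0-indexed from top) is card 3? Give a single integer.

Answer: 3

Derivation:
After op 1 (cut(5)): [1 7 2 4 6 0 3 5]
After op 2 (reverse): [5 3 0 6 4 2 7 1]
After op 3 (cut(5)): [2 7 1 5 3 0 6 4]
After op 4 (cut(6)): [6 4 2 7 1 5 3 0]
After op 5 (cut(3)): [7 1 5 3 0 6 4 2]
Card 3 is at position 3.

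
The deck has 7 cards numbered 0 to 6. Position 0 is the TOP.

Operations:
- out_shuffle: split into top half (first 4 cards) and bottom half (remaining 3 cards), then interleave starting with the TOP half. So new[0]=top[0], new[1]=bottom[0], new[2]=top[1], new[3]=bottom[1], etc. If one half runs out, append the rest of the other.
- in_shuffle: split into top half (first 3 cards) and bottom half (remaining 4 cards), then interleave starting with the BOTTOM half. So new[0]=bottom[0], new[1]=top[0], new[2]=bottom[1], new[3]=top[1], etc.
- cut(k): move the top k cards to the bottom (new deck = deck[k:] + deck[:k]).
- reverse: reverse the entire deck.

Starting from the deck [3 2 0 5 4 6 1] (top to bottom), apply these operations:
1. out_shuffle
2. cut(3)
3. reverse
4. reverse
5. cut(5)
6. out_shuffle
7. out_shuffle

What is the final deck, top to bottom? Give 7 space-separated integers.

Answer: 4 6 1 3 2 0 5

Derivation:
After op 1 (out_shuffle): [3 4 2 6 0 1 5]
After op 2 (cut(3)): [6 0 1 5 3 4 2]
After op 3 (reverse): [2 4 3 5 1 0 6]
After op 4 (reverse): [6 0 1 5 3 4 2]
After op 5 (cut(5)): [4 2 6 0 1 5 3]
After op 6 (out_shuffle): [4 1 2 5 6 3 0]
After op 7 (out_shuffle): [4 6 1 3 2 0 5]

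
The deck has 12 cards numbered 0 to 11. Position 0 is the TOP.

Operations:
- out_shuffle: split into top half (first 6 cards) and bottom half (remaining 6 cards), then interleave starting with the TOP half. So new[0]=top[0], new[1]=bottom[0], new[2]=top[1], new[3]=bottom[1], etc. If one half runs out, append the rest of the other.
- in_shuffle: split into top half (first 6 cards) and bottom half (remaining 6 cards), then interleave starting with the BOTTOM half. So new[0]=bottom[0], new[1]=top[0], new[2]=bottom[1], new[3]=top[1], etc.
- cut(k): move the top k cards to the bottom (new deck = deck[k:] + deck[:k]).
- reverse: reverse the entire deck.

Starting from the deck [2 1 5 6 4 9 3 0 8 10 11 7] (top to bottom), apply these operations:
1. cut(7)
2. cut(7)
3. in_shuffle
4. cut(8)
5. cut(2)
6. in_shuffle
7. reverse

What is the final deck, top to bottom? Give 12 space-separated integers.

Answer: 6 3 10 2 5 9 8 7 0 4 1 11

Derivation:
After op 1 (cut(7)): [0 8 10 11 7 2 1 5 6 4 9 3]
After op 2 (cut(7)): [5 6 4 9 3 0 8 10 11 7 2 1]
After op 3 (in_shuffle): [8 5 10 6 11 4 7 9 2 3 1 0]
After op 4 (cut(8)): [2 3 1 0 8 5 10 6 11 4 7 9]
After op 5 (cut(2)): [1 0 8 5 10 6 11 4 7 9 2 3]
After op 6 (in_shuffle): [11 1 4 0 7 8 9 5 2 10 3 6]
After op 7 (reverse): [6 3 10 2 5 9 8 7 0 4 1 11]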